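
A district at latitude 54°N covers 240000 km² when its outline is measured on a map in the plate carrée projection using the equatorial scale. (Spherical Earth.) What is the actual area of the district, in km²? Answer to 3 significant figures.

Plate carrée maps x = Rλ, y = Rφ. The meridian scale is h = 1 and the parallel scale is k = 1/cos φ = sec φ.
Areal scale = h·k = 1 × sec φ; at 54°, h = 1.000, k = 1.701, so h·k = 1.701.
True area = apparent / (areal scale) = 240000 / 1.701 ≈ 141000 km².

141000 km²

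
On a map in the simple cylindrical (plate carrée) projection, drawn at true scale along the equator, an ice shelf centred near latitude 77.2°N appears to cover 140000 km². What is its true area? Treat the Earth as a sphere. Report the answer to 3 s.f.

For the equirectangular projection with φ₀ = 0 (plate carrée), h = 1 along meridians and k = sec φ along parallels.
Areal scale = h·k = 1 × sec φ; at 77.2°, h = 1.000, k = 4.514, so h·k = 4.514.
True area = apparent / (areal scale) = 140000 / 4.514 ≈ 31000 km².

31000 km²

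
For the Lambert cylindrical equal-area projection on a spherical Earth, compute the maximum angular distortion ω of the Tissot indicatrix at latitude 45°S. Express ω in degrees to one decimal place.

The Lambert cylindrical equal-area projection is the cylindrical equal-area projection with its standard parallel at the equator (φ₀ = 0). Cylindrical equal-area (φ₀ = 0°): h = cos φ / cos 0° along meridians, k = cos 0° / cos φ along parallels; h·k = 1.
At 45°: h = 0.7071, k = 1.414; principal scales a = 1.414, b = 0.7071.
sin(ω/2) = (a − b)/(a + b) = 0.7071/2.121 = 0.3333, so ω = 2 arcsin(0.3333) ≈ 38.9°.

38.9°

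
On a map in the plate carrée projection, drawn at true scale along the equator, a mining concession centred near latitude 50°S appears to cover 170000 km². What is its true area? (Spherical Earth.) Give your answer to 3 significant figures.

For the equirectangular projection with φ₀ = 0 (plate carrée), h = 1 along meridians and k = sec φ along parallels.
Areal scale = h·k = 1 × sec φ; at 50°, h = 1.000, k = 1.556, so h·k = 1.556.
True area = apparent / (areal scale) = 170000 / 1.556 ≈ 109000 km².

109000 km²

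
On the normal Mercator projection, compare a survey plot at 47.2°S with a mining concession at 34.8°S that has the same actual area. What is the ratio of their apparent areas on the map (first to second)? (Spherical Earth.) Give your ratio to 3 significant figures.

1.46

Mercator areal scale is sec²φ.
At 47.2°: sec²(47.2°) = 1/0.6794² = 2.166.
At 34.8°: sec²(34.8°) = 1/0.8211² = 1.483.
Ratio = 2.166/1.483 = cos²(34.8°)/cos²(47.2°) ≈ 1.46.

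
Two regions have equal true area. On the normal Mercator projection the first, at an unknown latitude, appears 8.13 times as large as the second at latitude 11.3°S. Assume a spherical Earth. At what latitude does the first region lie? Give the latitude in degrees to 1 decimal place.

On Mercator, (apparent₁)/(apparent₂) = sec²φ₁ / sec²φ₂ when true areas are equal.
cos²φ₂ / cos²φ₁ = 8.13  ⇒  cos φ₁ = cos 11.3° / √8.13 = 0.9806/2.851 = 0.3439.
φ₁ = arccos(0.3439) ≈ 69.9°.

69.9°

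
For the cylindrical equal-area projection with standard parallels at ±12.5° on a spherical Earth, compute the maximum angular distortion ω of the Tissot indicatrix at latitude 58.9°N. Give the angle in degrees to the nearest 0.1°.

68.5°

For cylindrical equal-area with standard parallel φ₀, h = cos φ / cos φ₀ and k = cos φ₀ / cos φ, so h·k = 1.
At 58.9°: h = 0.5291, k = 1.890; principal scales a = 1.890, b = 0.5291.
sin(ω/2) = (a − b)/(a + b) = 1.361/2.419 = 0.5626, so ω = 2 arcsin(0.5626) ≈ 68.5°.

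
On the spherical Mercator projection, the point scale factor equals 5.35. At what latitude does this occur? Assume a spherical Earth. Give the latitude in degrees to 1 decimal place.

79.2°

Mercator scale is k = sec φ = 1/cos φ.
1/cos φ = 5.35  ⇒  cos φ = 0.1869  ⇒  φ = arccos(0.1869) ≈ 79.2°.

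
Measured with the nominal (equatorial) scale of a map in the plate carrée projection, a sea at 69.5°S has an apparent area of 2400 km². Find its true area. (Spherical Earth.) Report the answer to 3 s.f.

840 km²

Plate carrée maps x = Rλ, y = Rφ. The meridian scale is h = 1 and the parallel scale is k = 1/cos φ = sec φ.
Areal scale = h·k = 1 × sec φ; at 69.5°, h = 1.000, k = 2.855, so h·k = 2.855.
True area = apparent / (areal scale) = 2400 / 2.855 ≈ 840 km².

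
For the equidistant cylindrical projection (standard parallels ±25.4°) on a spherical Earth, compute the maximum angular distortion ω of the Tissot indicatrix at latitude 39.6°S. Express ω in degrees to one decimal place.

9.1°

With standard parallel φ₀ = 25.4°, the equirectangular projection gives x = Rλ cos φ₀, y = Rφ, so h = 1 and k = cos 25.4° / cos φ.
At 39.6°: h = 1.000, k = 1.172; principal scales a = 1.172, b = 1.000.
sin(ω/2) = (a − b)/(a + b) = 0.1724/2.172 = 0.07935, so ω = 2 arcsin(0.07935) ≈ 9.1°.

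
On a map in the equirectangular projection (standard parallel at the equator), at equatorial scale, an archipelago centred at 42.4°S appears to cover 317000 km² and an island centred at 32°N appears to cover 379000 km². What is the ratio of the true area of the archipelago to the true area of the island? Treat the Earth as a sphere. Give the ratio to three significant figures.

0.728

On the plate carrée, areal scale = h·k = 1 × sec φ, so true area = apparent × cos φ.
True area of archipelago: 317000 × cos(42.4°) = 317000 × 0.7385 = 234100 km².
True area of island: 379000 × cos(32°) = 379000 × 0.8480 = 321400 km².
Ratio = 234100 / 321400 ≈ 0.728.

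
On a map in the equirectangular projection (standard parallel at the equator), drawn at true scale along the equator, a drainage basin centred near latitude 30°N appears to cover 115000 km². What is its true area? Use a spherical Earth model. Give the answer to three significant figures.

Plate carrée maps x = Rλ, y = Rφ. The meridian scale is h = 1 and the parallel scale is k = 1/cos φ = sec φ.
Areal scale = h·k = 1 × sec φ; at 30°, h = 1.000, k = 1.155, so h·k = 1.155.
True area = apparent / (areal scale) = 115000 / 1.155 ≈ 99600 km².

99600 km²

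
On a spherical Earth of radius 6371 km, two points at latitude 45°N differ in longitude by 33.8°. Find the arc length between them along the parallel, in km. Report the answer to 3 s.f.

Arc length along a parallel = R cos φ · Δλ (with Δλ in radians).
= 6371 × cos 45° × (33.8° × π/180) = 6371 × 0.7071 × 0.5899 ≈ 2660 km.

2660 km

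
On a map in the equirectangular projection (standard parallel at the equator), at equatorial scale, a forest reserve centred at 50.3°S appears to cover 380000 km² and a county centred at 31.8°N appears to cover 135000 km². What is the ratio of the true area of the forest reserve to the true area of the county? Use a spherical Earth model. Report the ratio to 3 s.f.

2.12

Plate carrée has h = 1 and k = sec φ, giving areal scale sec φ; true area = (apparent area) · cos φ.
True area of forest reserve: 380000 × cos(50.3°) = 380000 × 0.6388 = 242700 km².
True area of county: 135000 × cos(31.8°) = 135000 × 0.8499 = 114700 km².
Ratio = 242700 / 114700 ≈ 2.12.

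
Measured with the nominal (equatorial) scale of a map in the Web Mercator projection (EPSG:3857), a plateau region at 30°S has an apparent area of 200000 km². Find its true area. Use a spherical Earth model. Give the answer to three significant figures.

For Mercator, h = k = sec φ (a conformal cylindrical projection has a single point scale, 1/cos φ).
Areal scale = k² = sec²φ = 1/cos²(30°) = 1/0.8660² = 1.333.
True area = apparent / (areal scale) = 200000 / 1.333 ≈ 150000 km².

150000 km²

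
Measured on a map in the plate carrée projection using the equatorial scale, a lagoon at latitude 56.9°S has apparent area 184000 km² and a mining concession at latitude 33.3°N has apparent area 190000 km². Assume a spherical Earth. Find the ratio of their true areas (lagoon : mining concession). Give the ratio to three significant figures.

0.633

Plate carrée has h = 1 and k = sec φ, giving areal scale sec φ; true area = (apparent area) · cos φ.
True area of lagoon: 184000 × cos(56.9°) = 184000 × 0.5461 = 100500 km².
True area of mining concession: 190000 × cos(33.3°) = 190000 × 0.8358 = 158800 km².
Ratio = 100500 / 158800 ≈ 0.633.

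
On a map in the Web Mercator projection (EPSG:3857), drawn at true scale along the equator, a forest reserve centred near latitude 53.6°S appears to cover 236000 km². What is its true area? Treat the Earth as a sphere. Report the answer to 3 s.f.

The Mercator projection is conformal; its linear scale factor is the same in every direction and equals sec φ = 1/cos φ.
Areal scale = k² = sec²φ = 1/cos²(53.6°) = 1/0.5934² = 2.840.
True area = apparent / (areal scale) = 236000 / 2.840 ≈ 83100 km².

83100 km²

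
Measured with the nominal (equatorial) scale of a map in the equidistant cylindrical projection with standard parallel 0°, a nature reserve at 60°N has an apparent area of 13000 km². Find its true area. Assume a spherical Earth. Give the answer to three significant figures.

6500 km²

For the equirectangular projection with φ₀ = 0 (plate carrée), h = 1 along meridians and k = sec φ along parallels.
Areal scale = h·k = 1 × sec φ; at 60°, h = 1.000, k = 2.000, so h·k = 2.000.
True area = apparent / (areal scale) = 13000 / 2.000 ≈ 6500 km².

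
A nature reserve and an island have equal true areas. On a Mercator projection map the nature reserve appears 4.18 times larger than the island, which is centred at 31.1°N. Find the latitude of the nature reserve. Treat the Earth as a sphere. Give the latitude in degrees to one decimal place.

65.2°

Mercator areal scale is sec²φ, so apparent-area ratio = sec²φ₁ / sec²φ₂ = cos²φ₂ / cos²φ₁.
cos²φ₂ / cos²φ₁ = 4.18  ⇒  cos φ₁ = cos 31.1° / √4.18 = 0.8563/2.045 = 0.4188.
φ₁ = arccos(0.4188) ≈ 65.2°.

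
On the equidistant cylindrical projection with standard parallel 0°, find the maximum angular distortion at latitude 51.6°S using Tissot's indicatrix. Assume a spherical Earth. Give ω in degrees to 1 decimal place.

27.0°

Plate carrée maps x = Rλ, y = Rφ. The meridian scale is h = 1 and the parallel scale is k = 1/cos φ = sec φ.
At 51.6°: h = 1.000, k = 1.610; principal scales a = 1.610, b = 1.000.
sin(ω/2) = (a − b)/(a + b) = 0.6099/2.610 = 0.2337, so ω = 2 arcsin(0.2337) ≈ 27.0°.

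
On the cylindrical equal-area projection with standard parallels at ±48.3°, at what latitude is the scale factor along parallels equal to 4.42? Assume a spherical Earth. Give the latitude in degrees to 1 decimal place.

81.3°

A cylindrical equal-area projection with standard parallel φ₀ has meridian scale h = cos φ / cos φ₀ and parallel scale k = cos φ₀ / cos φ (so areas are preserved, h·k = 1).
k = cos φ₀ / cos φ = 4.42  ⇒  cos φ = cos 48.3° / 4.42 = 0.1505.
φ = arccos(0.1505) ≈ 81.3°.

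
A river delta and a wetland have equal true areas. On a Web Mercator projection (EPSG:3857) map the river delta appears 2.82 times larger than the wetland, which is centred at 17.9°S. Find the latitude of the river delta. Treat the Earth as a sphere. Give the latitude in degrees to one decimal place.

55.5°

Mercator areal scale is sec²φ, so apparent-area ratio = sec²φ₁ / sec²φ₂ = cos²φ₂ / cos²φ₁.
cos²φ₂ / cos²φ₁ = 2.82  ⇒  cos φ₁ = cos 17.9° / √2.82 = 0.9516/1.679 = 0.5667.
φ₁ = arccos(0.5667) ≈ 55.5°.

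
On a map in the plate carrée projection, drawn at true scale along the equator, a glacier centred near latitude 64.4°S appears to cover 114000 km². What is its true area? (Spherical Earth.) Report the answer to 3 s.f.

In the plate carrée (x = Rλ, y = Rφ), meridians are true-scale (h = 1) and parallels are stretched by k = sec φ.
Areal scale = h·k = 1 × sec φ; at 64.4°, h = 1.000, k = 2.314, so h·k = 2.314.
True area = apparent / (areal scale) = 114000 / 2.314 ≈ 49300 km².

49300 km²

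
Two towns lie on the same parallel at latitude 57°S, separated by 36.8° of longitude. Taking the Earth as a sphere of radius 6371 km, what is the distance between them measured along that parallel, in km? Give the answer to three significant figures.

Arc length along a parallel = R cos φ · Δλ (with Δλ in radians).
= 6371 × cos 57° × (36.8° × π/180) = 6371 × 0.5446 × 0.6423 ≈ 2230 km.

2230 km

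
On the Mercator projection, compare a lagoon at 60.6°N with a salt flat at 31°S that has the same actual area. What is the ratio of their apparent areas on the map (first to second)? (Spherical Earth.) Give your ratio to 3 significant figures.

3.05

On Mercator, area is exaggerated by sec²φ = 1/cos²φ.
At 60.6°: sec²(60.6°) = 1/0.4909² = 4.150.
At 31°: sec²(31°) = 1/0.8572² = 1.361.
Ratio = 4.150/1.361 = cos²(31°)/cos²(60.6°) ≈ 3.05.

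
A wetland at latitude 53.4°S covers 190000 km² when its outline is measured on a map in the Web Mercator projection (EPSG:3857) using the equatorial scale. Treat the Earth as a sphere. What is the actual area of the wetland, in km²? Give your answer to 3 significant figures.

For Mercator, h = k = sec φ (a conformal cylindrical projection has a single point scale, 1/cos φ).
Areal scale = k² = sec²φ = 1/cos²(53.4°) = 1/0.5962² = 2.813.
True area = apparent / (areal scale) = 190000 / 2.813 ≈ 67500 km².

67500 km²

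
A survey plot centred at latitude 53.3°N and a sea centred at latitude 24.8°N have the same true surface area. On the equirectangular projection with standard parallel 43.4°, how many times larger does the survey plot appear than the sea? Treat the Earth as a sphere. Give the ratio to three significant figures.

1.52

With standard parallel φ₀ = 43.4°, the equirectangular projection gives x = Rλ cos φ₀, y = Rφ, so h = 1 and k = cos 43.4° / cos φ.
Areal scale at 53.3°: h·k = 1.000 × 1.216 = 1.216.
Areal scale at 24.8°: h·k = 1.000 × 0.8004 = 0.8004.
Ratio = 1.216/0.8004 ≈ 1.52.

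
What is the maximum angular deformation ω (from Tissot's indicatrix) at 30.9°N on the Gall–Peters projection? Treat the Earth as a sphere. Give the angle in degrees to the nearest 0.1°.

22.0°

The Gall–Peters projection is cylindrical equal-area with φ₀ = 45°. A cylindrical equal-area projection with standard parallel φ₀ has meridian scale h = cos φ / cos φ₀ and parallel scale k = cos φ₀ / cos φ (so areas are preserved, h·k = 1).
At 30.9°: h = 1.213, k = 0.8241; principal scales a = 1.213, b = 0.8241.
sin(ω/2) = (a − b)/(a + b) = 0.3894/2.038 = 0.1911, so ω = 2 arcsin(0.1911) ≈ 22.0°.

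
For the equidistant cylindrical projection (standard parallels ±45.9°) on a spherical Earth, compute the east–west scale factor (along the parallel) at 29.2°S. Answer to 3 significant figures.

With standard parallel φ₀ = 45.9°, the equirectangular projection gives x = Rλ cos φ₀, y = Rφ, so h = 1 and k = cos 45.9° / cos φ.
k = cos 45.9° / cos 29.2° = 0.6959/0.8729 = 0.7972.

0.797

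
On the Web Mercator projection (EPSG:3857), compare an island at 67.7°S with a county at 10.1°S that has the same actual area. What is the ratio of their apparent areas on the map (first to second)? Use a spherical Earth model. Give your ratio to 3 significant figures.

6.73

On Mercator, area is exaggerated by sec²φ = 1/cos²φ.
At 67.7°: sec²(67.7°) = 1/0.3795² = 6.945.
At 10.1°: sec²(10.1°) = 1/0.9845² = 1.032.
Ratio = 6.945/1.032 = cos²(10.1°)/cos²(67.7°) ≈ 6.73.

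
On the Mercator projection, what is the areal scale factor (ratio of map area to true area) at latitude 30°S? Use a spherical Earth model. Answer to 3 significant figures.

1.33

For Mercator, h = k = sec φ (a conformal cylindrical projection has a single point scale, 1/cos φ).
Areal scale = k² = sec²φ = 1/cos²(30°) = 1/0.8660² = 1.333.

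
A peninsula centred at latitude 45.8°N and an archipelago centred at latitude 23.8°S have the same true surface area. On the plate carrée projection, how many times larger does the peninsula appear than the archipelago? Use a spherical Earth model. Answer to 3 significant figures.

1.31

For the equirectangular projection with φ₀ = 0 (plate carrée), h = 1 along meridians and k = sec φ along parallels.
Areal scale at 45.8°: h·k = 1.000 × 1.434 = 1.434.
Areal scale at 23.8°: h·k = 1.000 × 1.093 = 1.093.
Ratio = 1.434/1.093 ≈ 1.31.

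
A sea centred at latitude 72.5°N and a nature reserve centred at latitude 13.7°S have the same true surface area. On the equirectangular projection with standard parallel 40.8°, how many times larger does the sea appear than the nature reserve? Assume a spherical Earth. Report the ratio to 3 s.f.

With standard parallel φ₀ = 40.8°, the equirectangular projection gives x = Rλ cos φ₀, y = Rφ, so h = 1 and k = cos 40.8° / cos φ.
Areal scale at 72.5°: h·k = 1.000 × 2.517 = 2.517.
Areal scale at 13.7°: h·k = 1.000 × 0.7792 = 0.7792.
Ratio = 2.517/0.7792 ≈ 3.23.

3.23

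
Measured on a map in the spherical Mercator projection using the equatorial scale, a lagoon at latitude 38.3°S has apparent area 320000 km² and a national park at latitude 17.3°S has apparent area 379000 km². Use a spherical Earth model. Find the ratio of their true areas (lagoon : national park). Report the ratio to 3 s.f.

0.570

On Mercator the areal scale is sec²φ, so true area = apparent × cos²φ.
True area of lagoon: 320000 × cos²(38.3°) = 320000 × 0.6159 = 197100 km².
True area of national park: 379000 × cos²(17.3°) = 379000 × 0.9116 = 345500 km².
Ratio = 197100 / 345500 ≈ 0.570.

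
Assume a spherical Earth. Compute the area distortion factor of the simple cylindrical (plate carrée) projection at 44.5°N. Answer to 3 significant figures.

1.40

For the equirectangular projection with φ₀ = 0 (plate carrée), h = 1 along meridians and k = sec φ along parallels.
Areal scale = h·k = 1 × sec φ; at 44.5°, h = 1.000, k = 1.402, so h·k = 1.402.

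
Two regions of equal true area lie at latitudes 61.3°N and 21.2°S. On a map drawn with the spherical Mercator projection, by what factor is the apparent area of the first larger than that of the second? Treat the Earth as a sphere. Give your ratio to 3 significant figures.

3.77

Mercator areal scale is sec²φ.
At 61.3°: sec²(61.3°) = 1/0.4802² = 4.336.
At 21.2°: sec²(21.2°) = 1/0.9323² = 1.150.
Ratio = 4.336/1.150 = cos²(21.2°)/cos²(61.3°) ≈ 3.77.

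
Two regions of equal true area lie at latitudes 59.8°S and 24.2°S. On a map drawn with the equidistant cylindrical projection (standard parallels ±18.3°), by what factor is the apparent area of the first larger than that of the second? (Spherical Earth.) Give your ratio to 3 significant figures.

With standard parallel φ₀ = 18.3°, the equirectangular projection gives x = Rλ cos φ₀, y = Rφ, so h = 1 and k = cos 18.3° / cos φ.
Areal scale at 59.8°: h·k = 1.000 × 1.887 = 1.887.
Areal scale at 24.2°: h·k = 1.000 × 1.041 = 1.041.
Ratio = 1.887/1.041 ≈ 1.81.

1.81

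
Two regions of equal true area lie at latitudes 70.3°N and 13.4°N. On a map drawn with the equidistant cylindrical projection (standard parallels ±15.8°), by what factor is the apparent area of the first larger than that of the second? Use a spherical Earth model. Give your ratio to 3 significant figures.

2.89

With standard parallel φ₀ = 15.8°, the equirectangular projection gives x = Rλ cos φ₀, y = Rφ, so h = 1 and k = cos 15.8° / cos φ.
Areal scale at 70.3°: h·k = 1.000 × 2.854 = 2.854.
Areal scale at 13.4°: h·k = 1.000 × 0.9891 = 0.9891.
Ratio = 2.854/0.9891 ≈ 2.89.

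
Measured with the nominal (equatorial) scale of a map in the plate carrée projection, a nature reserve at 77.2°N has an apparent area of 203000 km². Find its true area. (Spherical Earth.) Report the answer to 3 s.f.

45000 km²

For the equirectangular projection with φ₀ = 0 (plate carrée), h = 1 along meridians and k = sec φ along parallels.
Areal scale = h·k = 1 × sec φ; at 77.2°, h = 1.000, k = 4.514, so h·k = 4.514.
True area = apparent / (areal scale) = 203000 / 4.514 ≈ 45000 km².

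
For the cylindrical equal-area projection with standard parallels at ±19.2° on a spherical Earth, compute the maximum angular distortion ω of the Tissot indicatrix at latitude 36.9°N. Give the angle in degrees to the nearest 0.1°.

19.0°

Cylindrical equal-area (φ₀ = 19.2°): h = cos φ / cos 19.2° along meridians, k = cos 19.2° / cos φ along parallels; h·k = 1.
At 36.9°: h = 0.8468, k = 1.181; principal scales a = 1.181, b = 0.8468.
sin(ω/2) = (a − b)/(a + b) = 0.3341/2.028 = 0.1648, so ω = 2 arcsin(0.1648) ≈ 19.0°.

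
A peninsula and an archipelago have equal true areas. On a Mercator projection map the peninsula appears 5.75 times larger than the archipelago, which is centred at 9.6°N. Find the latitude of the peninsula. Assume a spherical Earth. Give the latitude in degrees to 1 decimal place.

For equal true areas on Mercator, apparent areas scale as sec²φ, so the ratio is cos²φ₂ / cos²φ₁.
cos²φ₂ / cos²φ₁ = 5.75  ⇒  cos φ₁ = cos 9.6° / √5.75 = 0.9860/2.398 = 0.4112.
φ₁ = arccos(0.4112) ≈ 65.7°.

65.7°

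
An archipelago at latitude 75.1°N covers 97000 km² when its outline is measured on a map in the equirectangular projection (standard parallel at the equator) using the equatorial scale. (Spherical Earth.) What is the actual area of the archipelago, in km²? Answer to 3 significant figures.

For the equirectangular projection with φ₀ = 0 (plate carrée), h = 1 along meridians and k = sec φ along parallels.
Areal scale = h·k = 1 × sec φ; at 75.1°, h = 1.000, k = 3.889, so h·k = 3.889.
True area = apparent / (areal scale) = 97000 / 3.889 ≈ 24900 km².

24900 km²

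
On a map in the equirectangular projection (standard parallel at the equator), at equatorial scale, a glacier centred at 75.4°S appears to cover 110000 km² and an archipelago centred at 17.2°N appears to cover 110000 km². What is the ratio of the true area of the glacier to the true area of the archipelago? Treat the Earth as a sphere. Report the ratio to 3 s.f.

Plate carrée has h = 1 and k = sec φ, giving areal scale sec φ; true area = (apparent area) · cos φ.
True area of glacier: 110000 × cos(75.4°) = 110000 × 0.2521 = 27730 km².
True area of archipelago: 110000 × cos(17.2°) = 110000 × 0.9553 = 105100 km².
Ratio = 27730 / 105100 ≈ 0.264.

0.264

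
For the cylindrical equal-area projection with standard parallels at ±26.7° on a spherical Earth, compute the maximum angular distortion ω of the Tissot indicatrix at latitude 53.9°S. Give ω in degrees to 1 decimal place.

46.4°

A cylindrical equal-area projection with standard parallel φ₀ has meridian scale h = cos φ / cos φ₀ and parallel scale k = cos φ₀ / cos φ (so areas are preserved, h·k = 1).
At 53.9°: h = 0.6595, k = 1.516; principal scales a = 1.516, b = 0.6595.
sin(ω/2) = (a − b)/(a + b) = 0.8567/2.176 = 0.3938, so ω = 2 arcsin(0.3938) ≈ 46.4°.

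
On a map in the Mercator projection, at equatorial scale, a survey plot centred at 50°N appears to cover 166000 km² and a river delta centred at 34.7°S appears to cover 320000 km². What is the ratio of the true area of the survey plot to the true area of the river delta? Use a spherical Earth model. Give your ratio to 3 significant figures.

0.317

Mercator's areal exaggeration is sec²φ; hence true area = (apparent area) · cos²φ.
True area of survey plot: 166000 × cos²(50°) = 166000 × 0.4132 = 68590 km².
True area of river delta: 320000 × cos²(34.7°) = 320000 × 0.6759 = 216300 km².
Ratio = 68590 / 216300 ≈ 0.317.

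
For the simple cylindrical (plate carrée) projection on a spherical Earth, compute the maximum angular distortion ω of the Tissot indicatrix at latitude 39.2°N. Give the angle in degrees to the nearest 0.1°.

14.6°

For the equirectangular projection with φ₀ = 0 (plate carrée), h = 1 along meridians and k = sec φ along parallels.
At 39.2°: h = 1.000, k = 1.290; principal scales a = 1.290, b = 1.000.
sin(ω/2) = (a − b)/(a + b) = 0.2904/2.290 = 0.1268, so ω = 2 arcsin(0.1268) ≈ 14.6°.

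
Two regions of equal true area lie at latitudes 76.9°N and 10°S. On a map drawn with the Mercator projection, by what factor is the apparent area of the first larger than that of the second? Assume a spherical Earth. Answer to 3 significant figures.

18.9

Mercator areal scale is sec²φ.
At 76.9°: sec²(76.9°) = 1/0.2267² = 19.47.
At 10°: sec²(10°) = 1/0.9848² = 1.031.
Ratio = 19.47/1.031 = cos²(10°)/cos²(76.9°) ≈ 18.9.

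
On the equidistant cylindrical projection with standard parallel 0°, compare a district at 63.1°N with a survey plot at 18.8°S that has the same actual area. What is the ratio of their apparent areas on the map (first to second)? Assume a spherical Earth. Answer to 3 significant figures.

2.09

For the equirectangular projection with φ₀ = 0 (plate carrée), h = 1 along meridians and k = sec φ along parallels.
Areal scale at 63.1°: h·k = 1.000 × 2.210 = 2.210.
Areal scale at 18.8°: h·k = 1.000 × 1.056 = 1.056.
Ratio = 2.210/1.056 ≈ 2.09.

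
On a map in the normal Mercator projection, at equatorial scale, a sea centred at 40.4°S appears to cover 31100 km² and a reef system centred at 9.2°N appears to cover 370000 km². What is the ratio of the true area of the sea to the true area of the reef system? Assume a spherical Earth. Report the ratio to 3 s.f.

On Mercator the areal scale is sec²φ, so true area = apparent × cos²φ.
True area of sea: 31100 × cos²(40.4°) = 31100 × 0.5799 = 18040 km².
True area of reef system: 370000 × cos²(9.2°) = 370000 × 0.9744 = 360500 km².
Ratio = 18040 / 360500 ≈ 0.0500.

0.0500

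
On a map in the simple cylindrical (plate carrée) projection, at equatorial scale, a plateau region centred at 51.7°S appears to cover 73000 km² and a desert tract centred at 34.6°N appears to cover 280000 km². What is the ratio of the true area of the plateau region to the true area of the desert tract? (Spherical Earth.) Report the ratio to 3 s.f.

On the plate carrée, areal scale = h·k = 1 × sec φ, so true area = apparent × cos φ.
True area of plateau region: 73000 × cos(51.7°) = 73000 × 0.6198 = 45240 km².
True area of desert tract: 280000 × cos(34.6°) = 280000 × 0.8231 = 230500 km².
Ratio = 45240 / 230500 ≈ 0.196.

0.196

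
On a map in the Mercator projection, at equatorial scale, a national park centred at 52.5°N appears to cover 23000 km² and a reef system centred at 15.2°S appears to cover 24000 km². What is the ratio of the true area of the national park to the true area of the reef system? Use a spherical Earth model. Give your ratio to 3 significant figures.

On Mercator the areal scale is sec²φ, so true area = apparent × cos²φ.
True area of national park: 23000 × cos²(52.5°) = 23000 × 0.3706 = 8524 km².
True area of reef system: 24000 × cos²(15.2°) = 24000 × 0.9313 = 22350 km².
Ratio = 8524 / 22350 ≈ 0.381.

0.381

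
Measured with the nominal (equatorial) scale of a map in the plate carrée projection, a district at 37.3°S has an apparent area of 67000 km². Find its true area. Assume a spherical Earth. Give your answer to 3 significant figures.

53300 km²

Plate carrée maps x = Rλ, y = Rφ. The meridian scale is h = 1 and the parallel scale is k = 1/cos φ = sec φ.
Areal scale = h·k = 1 × sec φ; at 37.3°, h = 1.000, k = 1.257, so h·k = 1.257.
True area = apparent / (areal scale) = 67000 / 1.257 ≈ 53300 km².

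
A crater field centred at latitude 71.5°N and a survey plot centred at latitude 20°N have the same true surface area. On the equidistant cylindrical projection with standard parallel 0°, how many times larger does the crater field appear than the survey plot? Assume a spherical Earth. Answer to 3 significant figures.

2.96

For the equirectangular projection with φ₀ = 0 (plate carrée), h = 1 along meridians and k = sec φ along parallels.
Areal scale at 71.5°: h·k = 1.000 × 3.152 = 3.152.
Areal scale at 20°: h·k = 1.000 × 1.064 = 1.064.
Ratio = 3.152/1.064 ≈ 2.96.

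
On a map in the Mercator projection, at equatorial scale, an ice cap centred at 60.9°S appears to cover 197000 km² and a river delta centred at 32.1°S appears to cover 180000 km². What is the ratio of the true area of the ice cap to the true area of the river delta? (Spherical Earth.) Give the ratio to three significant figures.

0.361

Since Mercator area scale is 1/cos²φ, the true area equals the apparent area multiplied by cos²φ.
True area of ice cap: 197000 × cos²(60.9°) = 197000 × 0.2365 = 46590 km².
True area of river delta: 180000 × cos²(32.1°) = 180000 × 0.7176 = 129200 km².
Ratio = 46590 / 129200 ≈ 0.361.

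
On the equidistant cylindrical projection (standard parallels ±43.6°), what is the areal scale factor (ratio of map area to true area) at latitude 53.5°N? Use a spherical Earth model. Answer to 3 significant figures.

In the equirectangular projection with standard parallel φ₀ = 43.6° (x = Rλ cos φ₀, y = Rφ), meridians are true-scale (h = 1) and the parallel scale is k = cos φ₀ / cos φ.
Areal scale = h·k = 1 × cos φ₀ / cos φ; at 53.5°, h = 1.000, k = 1.217, so h·k = 1.217.

1.22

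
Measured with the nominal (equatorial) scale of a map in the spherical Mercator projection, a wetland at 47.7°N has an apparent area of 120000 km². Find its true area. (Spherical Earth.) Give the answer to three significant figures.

54400 km²

Mercator is conformal, so the point scale is isotropic: h = k = sec φ = 1/cos φ.
Areal scale = k² = sec²φ = 1/cos²(47.7°) = 1/0.6730² = 2.208.
True area = apparent / (areal scale) = 120000 / 2.208 ≈ 54400 km².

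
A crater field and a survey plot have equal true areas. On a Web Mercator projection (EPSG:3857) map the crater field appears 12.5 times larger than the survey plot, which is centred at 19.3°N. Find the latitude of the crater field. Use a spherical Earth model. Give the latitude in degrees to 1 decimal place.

On Mercator, (apparent₁)/(apparent₂) = sec²φ₁ / sec²φ₂ when true areas are equal.
cos²φ₂ / cos²φ₁ = 12.5  ⇒  cos φ₁ = cos 19.3° / √12.5 = 0.9438/3.536 = 0.2669.
φ₁ = arccos(0.2669) ≈ 74.5°.

74.5°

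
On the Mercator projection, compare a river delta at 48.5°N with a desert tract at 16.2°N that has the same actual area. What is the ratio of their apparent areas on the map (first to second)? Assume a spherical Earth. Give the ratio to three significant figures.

2.10

Mercator areal scale is sec²φ.
At 48.5°: sec²(48.5°) = 1/0.6626² = 2.278.
At 16.2°: sec²(16.2°) = 1/0.9603² = 1.084.
Ratio = 2.278/1.084 = cos²(16.2°)/cos²(48.5°) ≈ 2.10.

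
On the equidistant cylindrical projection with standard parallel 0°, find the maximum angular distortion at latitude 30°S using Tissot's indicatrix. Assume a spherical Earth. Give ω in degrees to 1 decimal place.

Plate carrée maps x = Rλ, y = Rφ. The meridian scale is h = 1 and the parallel scale is k = 1/cos φ = sec φ.
At 30°: h = 1.000, k = 1.155; principal scales a = 1.155, b = 1.000.
sin(ω/2) = (a − b)/(a + b) = 0.1547/2.155 = 0.07180, so ω = 2 arcsin(0.07180) ≈ 8.2°.

8.2°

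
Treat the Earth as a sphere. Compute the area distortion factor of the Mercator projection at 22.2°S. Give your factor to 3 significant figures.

1.17

For Mercator, h = k = sec φ (a conformal cylindrical projection has a single point scale, 1/cos φ).
Areal scale = k² = sec²φ = 1/cos²(22.2°) = 1/0.9259² = 1.167.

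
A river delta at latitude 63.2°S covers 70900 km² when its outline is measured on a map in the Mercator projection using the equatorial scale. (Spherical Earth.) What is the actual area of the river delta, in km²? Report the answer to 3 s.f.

The Mercator projection is conformal; its linear scale factor is the same in every direction and equals sec φ = 1/cos φ.
Areal scale = k² = sec²φ = 1/cos²(63.2°) = 1/0.4509² = 4.919.
True area = apparent / (areal scale) = 70900 / 4.919 ≈ 14400 km².

14400 km²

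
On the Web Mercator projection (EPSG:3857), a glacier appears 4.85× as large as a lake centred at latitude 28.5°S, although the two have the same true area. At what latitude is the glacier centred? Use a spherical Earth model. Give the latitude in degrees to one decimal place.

For equal true areas on Mercator, apparent areas scale as sec²φ, so the ratio is cos²φ₂ / cos²φ₁.
cos²φ₂ / cos²φ₁ = 4.85  ⇒  cos φ₁ = cos 28.5° / √4.85 = 0.8788/2.202 = 0.3991.
φ₁ = arccos(0.3991) ≈ 66.5°.

66.5°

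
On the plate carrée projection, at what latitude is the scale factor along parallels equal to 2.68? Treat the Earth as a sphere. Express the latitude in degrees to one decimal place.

Plate carrée: h = 1, k = sec φ along parallels.
sec φ = 2.68  ⇒  cos φ = 0.3731  ⇒  φ ≈ 68.1°.

68.1°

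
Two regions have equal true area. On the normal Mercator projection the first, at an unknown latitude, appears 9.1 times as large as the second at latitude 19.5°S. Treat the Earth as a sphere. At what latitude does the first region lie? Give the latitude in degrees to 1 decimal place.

Mercator areal scale is sec²φ, so apparent-area ratio = sec²φ₁ / sec²φ₂ = cos²φ₂ / cos²φ₁.
cos²φ₂ / cos²φ₁ = 9.1  ⇒  cos φ₁ = cos 19.5° / √9.1 = 0.9426/3.017 = 0.3125.
φ₁ = arccos(0.3125) ≈ 71.8°.

71.8°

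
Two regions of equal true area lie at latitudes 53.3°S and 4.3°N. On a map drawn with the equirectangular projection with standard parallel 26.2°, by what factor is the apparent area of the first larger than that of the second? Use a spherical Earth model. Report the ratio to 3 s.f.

1.67

In the equirectangular projection with standard parallel φ₀ = 26.2° (x = Rλ cos φ₀, y = Rφ), meridians are true-scale (h = 1) and the parallel scale is k = cos φ₀ / cos φ.
Areal scale at 53.3°: h·k = 1.000 × 1.501 = 1.501.
Areal scale at 4.3°: h·k = 1.000 × 0.8998 = 0.8998.
Ratio = 1.501/0.8998 ≈ 1.67.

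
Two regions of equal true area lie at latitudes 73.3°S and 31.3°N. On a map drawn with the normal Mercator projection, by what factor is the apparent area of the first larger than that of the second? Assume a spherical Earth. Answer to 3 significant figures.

Mercator is conformal with k = sec φ, so areal scale = k² = sec²φ.
At 73.3°: sec²(73.3°) = 1/0.2874² = 12.11.
At 31.3°: sec²(31.3°) = 1/0.8545² = 1.370.
Ratio = 12.11/1.370 = cos²(31.3°)/cos²(73.3°) ≈ 8.84.

8.84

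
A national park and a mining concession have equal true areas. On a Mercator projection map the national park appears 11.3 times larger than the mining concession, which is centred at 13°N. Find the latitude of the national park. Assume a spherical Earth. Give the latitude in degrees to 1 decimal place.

73.2°

Mercator areal scale is sec²φ, so apparent-area ratio = sec²φ₁ / sec²φ₂ = cos²φ₂ / cos²φ₁.
cos²φ₂ / cos²φ₁ = 11.3  ⇒  cos φ₁ = cos 13° / √11.3 = 0.9744/3.362 = 0.2899.
φ₁ = arccos(0.2899) ≈ 73.2°.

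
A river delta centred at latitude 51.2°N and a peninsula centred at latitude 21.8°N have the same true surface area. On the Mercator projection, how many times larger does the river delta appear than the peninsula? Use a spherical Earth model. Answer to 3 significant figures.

2.20

On Mercator, area is exaggerated by sec²φ = 1/cos²φ.
At 51.2°: sec²(51.2°) = 1/0.6266² = 2.547.
At 21.8°: sec²(21.8°) = 1/0.9285² = 1.160.
Ratio = 2.547/1.160 = cos²(21.8°)/cos²(51.2°) ≈ 2.20.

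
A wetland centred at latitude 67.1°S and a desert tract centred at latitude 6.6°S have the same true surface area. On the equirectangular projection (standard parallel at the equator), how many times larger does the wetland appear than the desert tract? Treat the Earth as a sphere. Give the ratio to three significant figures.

For the equirectangular projection with φ₀ = 0 (plate carrée), h = 1 along meridians and k = sec φ along parallels.
Areal scale at 67.1°: h·k = 1.000 × 2.570 = 2.570.
Areal scale at 6.6°: h·k = 1.000 × 1.007 = 1.007.
Ratio = 2.570/1.007 ≈ 2.55.

2.55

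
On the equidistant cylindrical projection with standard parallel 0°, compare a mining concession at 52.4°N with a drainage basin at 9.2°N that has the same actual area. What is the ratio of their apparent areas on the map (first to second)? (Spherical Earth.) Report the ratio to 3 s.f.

1.62

For the equirectangular projection with φ₀ = 0 (plate carrée), h = 1 along meridians and k = sec φ along parallels.
Areal scale at 52.4°: h·k = 1.000 × 1.639 = 1.639.
Areal scale at 9.2°: h·k = 1.000 × 1.013 = 1.013.
Ratio = 1.639/1.013 ≈ 1.62.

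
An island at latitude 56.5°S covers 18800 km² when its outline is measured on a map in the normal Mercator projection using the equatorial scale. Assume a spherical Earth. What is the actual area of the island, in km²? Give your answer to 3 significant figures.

5730 km²

Mercator is conformal, so the point scale is isotropic: h = k = sec φ = 1/cos φ.
Areal scale = k² = sec²φ = 1/cos²(56.5°) = 1/0.5519² = 3.283.
True area = apparent / (areal scale) = 18800 / 3.283 ≈ 5730 km².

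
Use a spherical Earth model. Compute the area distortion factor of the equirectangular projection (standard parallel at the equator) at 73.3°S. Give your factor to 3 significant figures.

3.48

For the equirectangular projection with φ₀ = 0 (plate carrée), h = 1 along meridians and k = sec φ along parallels.
Areal scale = h·k = 1 × sec φ; at 73.3°, h = 1.000, k = 3.480, so h·k = 3.480.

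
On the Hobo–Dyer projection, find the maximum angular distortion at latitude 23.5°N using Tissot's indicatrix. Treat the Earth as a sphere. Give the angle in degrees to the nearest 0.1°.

16.5°

Hobo–Dyer is a cylindrical equal-area projection with standard parallels at ±37.5°. For cylindrical equal-area with standard parallel φ₀, h = cos φ / cos φ₀ and k = cos φ₀ / cos φ, so h·k = 1.
At 23.5°: h = 1.156, k = 0.8651; principal scales a = 1.156, b = 0.8651.
sin(ω/2) = (a − b)/(a + b) = 0.2908/2.021 = 0.1439, so ω = 2 arcsin(0.1439) ≈ 16.5°.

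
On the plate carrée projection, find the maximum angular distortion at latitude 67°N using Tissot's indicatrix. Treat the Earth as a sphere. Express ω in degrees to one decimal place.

For the equirectangular projection with φ₀ = 0 (plate carrée), h = 1 along meridians and k = sec φ along parallels.
At 67°: h = 1.000, k = 2.559; principal scales a = 2.559, b = 1.000.
sin(ω/2) = (a − b)/(a + b) = 1.559/3.559 = 0.4381, so ω = 2 arcsin(0.4381) ≈ 52.0°.

52.0°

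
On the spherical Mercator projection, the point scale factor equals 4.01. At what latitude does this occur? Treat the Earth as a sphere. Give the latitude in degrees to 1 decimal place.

Mercator scale is k = sec φ = 1/cos φ.
1/cos φ = 4.01  ⇒  cos φ = 0.2494  ⇒  φ = arccos(0.2494) ≈ 75.6°.

75.6°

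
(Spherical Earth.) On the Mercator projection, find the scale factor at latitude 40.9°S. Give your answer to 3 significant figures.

For Mercator, h = k = sec φ (a conformal cylindrical projection has a single point scale, 1/cos φ).
k = 1/cos 40.9° = 1/0.7559 = 1.323.

1.32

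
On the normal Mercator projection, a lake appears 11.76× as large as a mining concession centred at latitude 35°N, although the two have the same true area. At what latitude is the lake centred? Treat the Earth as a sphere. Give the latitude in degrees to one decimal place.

76.2°

Mercator areal scale is sec²φ, so apparent-area ratio = sec²φ₁ / sec²φ₂ = cos²φ₂ / cos²φ₁.
cos²φ₂ / cos²φ₁ = 11.76  ⇒  cos φ₁ = cos 35° / √11.76 = 0.8192/3.429 = 0.2389.
φ₁ = arccos(0.2389) ≈ 76.2°.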